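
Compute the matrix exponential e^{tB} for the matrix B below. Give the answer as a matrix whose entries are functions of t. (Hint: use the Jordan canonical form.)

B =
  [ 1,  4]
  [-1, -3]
e^{tB} =
  [2*t*exp(-t) + exp(-t), 4*t*exp(-t)]
  [-t*exp(-t), -2*t*exp(-t) + exp(-t)]

Strategy: write B = P · J · P⁻¹ where J is a Jordan canonical form, so e^{tB} = P · e^{tJ} · P⁻¹, and e^{tJ} can be computed block-by-block.

B has Jordan form
J =
  [-1,  1]
  [ 0, -1]
(up to reordering of blocks).

Per-block formulas:
  For a 2×2 Jordan block J_2(-1): exp(t · J_2(-1)) = e^(-1t)·(I + t·N), where N is the 2×2 nilpotent shift.

After assembling e^{tJ} and conjugating by P, we get:

e^{tB} =
  [2*t*exp(-t) + exp(-t), 4*t*exp(-t)]
  [-t*exp(-t), -2*t*exp(-t) + exp(-t)]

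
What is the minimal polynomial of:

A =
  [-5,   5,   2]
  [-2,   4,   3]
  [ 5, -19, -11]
x^3 + 12*x^2 + 48*x + 64

The characteristic polynomial is χ_A(x) = (x + 4)^3, so the eigenvalues are known. The minimal polynomial is
  m_A(x) = Π_λ (x − λ)^{k_λ}
where k_λ is the size of the *largest* Jordan block for λ (equivalently, the smallest k with (A − λI)^k v = 0 for every generalised eigenvector v of λ).

  λ = -4: largest Jordan block has size 3, contributing (x + 4)^3

So m_A(x) = (x + 4)^3 = x^3 + 12*x^2 + 48*x + 64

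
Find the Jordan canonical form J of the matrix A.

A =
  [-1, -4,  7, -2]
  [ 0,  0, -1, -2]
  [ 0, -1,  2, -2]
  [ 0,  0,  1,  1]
J_1(-1) ⊕ J_3(1)

The characteristic polynomial is
  det(x·I − A) = x^4 - 2*x^3 + 2*x - 1 = (x - 1)^3*(x + 1)

Eigenvalues and multiplicities (the geometric multiplicity of λ is n − rank(A − λI), which equals the number of Jordan blocks for λ):
  λ = -1: algebraic multiplicity = 1, geometric multiplicity = 1
  λ = 1: algebraic multiplicity = 3, geometric multiplicity = 1

Determining the block sizes for each eigenvalue:
  λ = -1: one block (gm = 1), so the single block has size am = 1 → block sizes [1]
  λ = 1: one block (gm = 1), so the single block has size am = 3 → block sizes [3]

Assembling the blocks gives a Jordan form
J =
  [-1, 0, 0, 0]
  [ 0, 1, 1, 0]
  [ 0, 0, 1, 1]
  [ 0, 0, 0, 1]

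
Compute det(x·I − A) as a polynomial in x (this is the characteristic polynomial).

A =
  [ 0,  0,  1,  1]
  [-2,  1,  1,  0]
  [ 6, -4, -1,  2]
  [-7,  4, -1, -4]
x^4 + 4*x^3 + 6*x^2 + 4*x + 1

Expanding det(x·I − A) (e.g. by cofactor expansion or by noting that A is similar to its Jordan form J, which has the same characteristic polynomial as A) gives
  χ_A(x) = x^4 + 4*x^3 + 6*x^2 + 4*x + 1
which factors as (x + 1)^4. The eigenvalues (with algebraic multiplicities) are λ = -1 with multiplicity 4.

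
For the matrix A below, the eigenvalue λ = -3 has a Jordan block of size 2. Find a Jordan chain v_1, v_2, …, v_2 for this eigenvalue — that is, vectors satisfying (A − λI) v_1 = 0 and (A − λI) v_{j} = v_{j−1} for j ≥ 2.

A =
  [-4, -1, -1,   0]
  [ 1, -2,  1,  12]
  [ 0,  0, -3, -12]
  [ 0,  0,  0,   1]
A Jordan chain for λ = -3 of length 2:
v_1 = (-1, 1, 0, 0)ᵀ
v_2 = (1, 0, 0, 0)ᵀ

Let N = A − (-3)·I. We want v_2 with N^2 v_2 = 0 but N^1 v_2 ≠ 0; then v_{j-1} := N · v_j for j = 2, …, 2.

Pick v_2 = (1, 0, 0, 0)ᵀ.
Then v_1 = N · v_2 = (-1, 1, 0, 0)ᵀ.

Sanity check: (A − (-3)·I) v_1 = (0, 0, 0, 0)ᵀ = 0. ✓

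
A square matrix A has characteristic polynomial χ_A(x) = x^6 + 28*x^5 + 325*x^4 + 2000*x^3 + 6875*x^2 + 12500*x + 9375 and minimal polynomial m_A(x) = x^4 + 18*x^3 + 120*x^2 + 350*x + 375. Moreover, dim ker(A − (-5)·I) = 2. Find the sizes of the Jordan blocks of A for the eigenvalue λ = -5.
Block sizes for λ = -5: [3, 2]

Step 1 — from the characteristic polynomial, algebraic multiplicity of λ = -5 is 5. From dim ker(A − (-5)·I) = 2, there are exactly 2 Jordan blocks for λ = -5.
Step 2 — from the minimal polynomial, the factor (x + 5)^3 tells us the largest block for λ = -5 has size 3.
Step 3 — with total size 5, 2 blocks, and largest block 3, the block sizes (in nonincreasing order) are [3, 2].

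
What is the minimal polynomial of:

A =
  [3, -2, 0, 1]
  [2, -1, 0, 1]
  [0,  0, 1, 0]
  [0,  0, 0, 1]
x^2 - 2*x + 1

The characteristic polynomial is χ_A(x) = (x - 1)^4, so the eigenvalues are known. The minimal polynomial is
  m_A(x) = Π_λ (x − λ)^{k_λ}
where k_λ is the size of the *largest* Jordan block for λ (equivalently, the smallest k with (A − λI)^k v = 0 for every generalised eigenvector v of λ).

  λ = 1: largest Jordan block has size 2, contributing (x − 1)^2

So m_A(x) = (x - 1)^2 = x^2 - 2*x + 1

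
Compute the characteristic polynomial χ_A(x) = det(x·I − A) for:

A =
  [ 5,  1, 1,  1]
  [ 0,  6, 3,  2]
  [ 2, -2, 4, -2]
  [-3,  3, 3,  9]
x^4 - 24*x^3 + 216*x^2 - 864*x + 1296

Expanding det(x·I − A) (e.g. by cofactor expansion or by noting that A is similar to its Jordan form J, which has the same characteristic polynomial as A) gives
  χ_A(x) = x^4 - 24*x^3 + 216*x^2 - 864*x + 1296
which factors as (x - 6)^4. The eigenvalues (with algebraic multiplicities) are λ = 6 with multiplicity 4.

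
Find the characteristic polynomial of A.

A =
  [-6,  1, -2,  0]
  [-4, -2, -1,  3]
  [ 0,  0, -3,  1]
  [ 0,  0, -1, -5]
x^4 + 16*x^3 + 96*x^2 + 256*x + 256

Expanding det(x·I − A) (e.g. by cofactor expansion or by noting that A is similar to its Jordan form J, which has the same characteristic polynomial as A) gives
  χ_A(x) = x^4 + 16*x^3 + 96*x^2 + 256*x + 256
which factors as (x + 4)^4. The eigenvalues (with algebraic multiplicities) are λ = -4 with multiplicity 4.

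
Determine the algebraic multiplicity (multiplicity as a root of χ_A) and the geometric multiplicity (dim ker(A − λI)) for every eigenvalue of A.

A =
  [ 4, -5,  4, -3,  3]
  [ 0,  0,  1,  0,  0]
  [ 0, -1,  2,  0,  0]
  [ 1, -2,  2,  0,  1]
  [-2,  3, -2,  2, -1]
λ = 1: alg = 5, geom = 2

Step 1 — factor the characteristic polynomial to read off the algebraic multiplicities:
  χ_A(x) = (x - 1)^5

Step 2 — compute geometric multiplicities via the rank-nullity identity g(λ) = n − rank(A − λI):
  rank(A − (1)·I) = 3, so dim ker(A − (1)·I) = n − 3 = 2

Summary:
  λ = 1: algebraic multiplicity = 5, geometric multiplicity = 2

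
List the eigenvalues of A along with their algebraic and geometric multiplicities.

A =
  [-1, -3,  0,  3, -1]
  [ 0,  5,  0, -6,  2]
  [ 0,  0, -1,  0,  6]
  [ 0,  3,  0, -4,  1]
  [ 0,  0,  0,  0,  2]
λ = -1: alg = 3, geom = 3; λ = 2: alg = 2, geom = 1

Step 1 — factor the characteristic polynomial to read off the algebraic multiplicities:
  χ_A(x) = (x - 2)^2*(x + 1)^3

Step 2 — compute geometric multiplicities via the rank-nullity identity g(λ) = n − rank(A − λI):
  rank(A − (-1)·I) = 2, so dim ker(A − (-1)·I) = n − 2 = 3
  rank(A − (2)·I) = 4, so dim ker(A − (2)·I) = n − 4 = 1

Summary:
  λ = -1: algebraic multiplicity = 3, geometric multiplicity = 3
  λ = 2: algebraic multiplicity = 2, geometric multiplicity = 1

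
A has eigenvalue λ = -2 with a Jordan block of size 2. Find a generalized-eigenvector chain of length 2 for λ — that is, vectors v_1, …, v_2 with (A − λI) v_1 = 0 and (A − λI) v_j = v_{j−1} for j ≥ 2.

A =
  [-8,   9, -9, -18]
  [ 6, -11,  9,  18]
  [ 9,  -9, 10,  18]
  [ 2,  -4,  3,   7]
A Jordan chain for λ = -2 of length 2:
v_1 = (3, -3, -3, -1)ᵀ
v_2 = (1, 0, -1, 0)ᵀ

Let N = A − (-2)·I. We want v_2 with N^2 v_2 = 0 but N^1 v_2 ≠ 0; then v_{j-1} := N · v_j for j = 2, …, 2.

Pick v_2 = (1, 0, -1, 0)ᵀ.
Then v_1 = N · v_2 = (3, -3, -3, -1)ᵀ.

Sanity check: (A − (-2)·I) v_1 = (0, 0, 0, 0)ᵀ = 0. ✓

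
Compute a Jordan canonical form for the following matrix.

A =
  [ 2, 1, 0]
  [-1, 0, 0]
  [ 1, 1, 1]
J_2(1) ⊕ J_1(1)

The characteristic polynomial is
  det(x·I − A) = x^3 - 3*x^2 + 3*x - 1 = (x - 1)^3

Eigenvalues and multiplicities (the geometric multiplicity of λ is n − rank(A − λI), which equals the number of Jordan blocks for λ):
  λ = 1: algebraic multiplicity = 3, geometric multiplicity = 2

Determining the block sizes for each eigenvalue:
  λ = 1: 2 blocks summing to 3 forces exactly one block of size 2 and the rest size 1 → block sizes [2, 1]

Assembling the blocks gives a Jordan form
J =
  [1, 1, 0]
  [0, 1, 0]
  [0, 0, 1]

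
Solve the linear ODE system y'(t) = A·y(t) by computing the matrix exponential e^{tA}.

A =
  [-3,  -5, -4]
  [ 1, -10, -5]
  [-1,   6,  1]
e^{tA} =
  [t*exp(-4*t) + exp(-4*t), t^2*exp(-4*t)/2 - 5*t*exp(-4*t), t^2*exp(-4*t)/2 - 4*t*exp(-4*t)]
  [t*exp(-4*t), t^2*exp(-4*t)/2 - 6*t*exp(-4*t) + exp(-4*t), t^2*exp(-4*t)/2 - 5*t*exp(-4*t)]
  [-t*exp(-4*t), -t^2*exp(-4*t)/2 + 6*t*exp(-4*t), -t^2*exp(-4*t)/2 + 5*t*exp(-4*t) + exp(-4*t)]

Strategy: write A = P · J · P⁻¹ where J is a Jordan canonical form, so e^{tA} = P · e^{tJ} · P⁻¹, and e^{tJ} can be computed block-by-block.

A has Jordan form
J =
  [-4,  1,  0]
  [ 0, -4,  1]
  [ 0,  0, -4]
(up to reordering of blocks).

Per-block formulas:
  For a 3×3 Jordan block J_3(-4): exp(t · J_3(-4)) = e^(-4t)·(I + t·N + (t^2/2)·N^2), where N is the 3×3 nilpotent shift.

After assembling e^{tJ} and conjugating by P, we get:

e^{tA} =
  [t*exp(-4*t) + exp(-4*t), t^2*exp(-4*t)/2 - 5*t*exp(-4*t), t^2*exp(-4*t)/2 - 4*t*exp(-4*t)]
  [t*exp(-4*t), t^2*exp(-4*t)/2 - 6*t*exp(-4*t) + exp(-4*t), t^2*exp(-4*t)/2 - 5*t*exp(-4*t)]
  [-t*exp(-4*t), -t^2*exp(-4*t)/2 + 6*t*exp(-4*t), -t^2*exp(-4*t)/2 + 5*t*exp(-4*t) + exp(-4*t)]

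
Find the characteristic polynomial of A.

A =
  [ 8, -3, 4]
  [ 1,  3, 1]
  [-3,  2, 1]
x^3 - 12*x^2 + 48*x - 64

Expanding det(x·I − A) (e.g. by cofactor expansion or by noting that A is similar to its Jordan form J, which has the same characteristic polynomial as A) gives
  χ_A(x) = x^3 - 12*x^2 + 48*x - 64
which factors as (x - 4)^3. The eigenvalues (with algebraic multiplicities) are λ = 4 with multiplicity 3.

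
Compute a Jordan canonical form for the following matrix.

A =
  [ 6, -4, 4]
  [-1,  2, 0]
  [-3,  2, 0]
J_2(2) ⊕ J_1(4)

The characteristic polynomial is
  det(x·I − A) = x^3 - 8*x^2 + 20*x - 16 = (x - 4)*(x - 2)^2

Eigenvalues and multiplicities (the geometric multiplicity of λ is n − rank(A − λI), which equals the number of Jordan blocks for λ):
  λ = 2: algebraic multiplicity = 2, geometric multiplicity = 1
  λ = 4: algebraic multiplicity = 1, geometric multiplicity = 1

Determining the block sizes for each eigenvalue:
  λ = 2: one block (gm = 1), so the single block has size am = 2 → block sizes [2]
  λ = 4: one block (gm = 1), so the single block has size am = 1 → block sizes [1]

Assembling the blocks gives a Jordan form
J =
  [2, 1, 0]
  [0, 2, 0]
  [0, 0, 4]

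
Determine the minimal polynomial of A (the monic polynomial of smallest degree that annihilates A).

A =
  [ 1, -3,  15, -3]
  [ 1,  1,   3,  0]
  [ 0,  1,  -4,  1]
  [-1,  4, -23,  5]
x^3 - 2*x^2 + x

The characteristic polynomial is χ_A(x) = x*(x - 1)^3, so the eigenvalues are known. The minimal polynomial is
  m_A(x) = Π_λ (x − λ)^{k_λ}
where k_λ is the size of the *largest* Jordan block for λ (equivalently, the smallest k with (A − λI)^k v = 0 for every generalised eigenvector v of λ).

  λ = 0: largest Jordan block has size 1, contributing (x − 0)
  λ = 1: largest Jordan block has size 2, contributing (x − 1)^2

So m_A(x) = x*(x - 1)^2 = x^3 - 2*x^2 + x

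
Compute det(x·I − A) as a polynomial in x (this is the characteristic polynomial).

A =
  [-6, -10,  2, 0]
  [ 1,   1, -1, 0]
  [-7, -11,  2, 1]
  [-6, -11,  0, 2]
x^4 + x^3 - 9*x^2 + 11*x - 4

Expanding det(x·I − A) (e.g. by cofactor expansion or by noting that A is similar to its Jordan form J, which has the same characteristic polynomial as A) gives
  χ_A(x) = x^4 + x^3 - 9*x^2 + 11*x - 4
which factors as (x - 1)^3*(x + 4). The eigenvalues (with algebraic multiplicities) are λ = -4 with multiplicity 1, λ = 1 with multiplicity 3.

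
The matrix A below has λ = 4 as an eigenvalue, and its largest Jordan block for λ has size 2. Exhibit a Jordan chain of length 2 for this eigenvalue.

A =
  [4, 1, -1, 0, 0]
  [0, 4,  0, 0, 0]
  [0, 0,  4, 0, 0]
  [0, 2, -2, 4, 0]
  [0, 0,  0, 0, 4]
A Jordan chain for λ = 4 of length 2:
v_1 = (1, 0, 0, 2, 0)ᵀ
v_2 = (0, 1, 0, 0, 0)ᵀ

Let N = A − (4)·I. We want v_2 with N^2 v_2 = 0 but N^1 v_2 ≠ 0; then v_{j-1} := N · v_j for j = 2, …, 2.

Pick v_2 = (0, 1, 0, 0, 0)ᵀ.
Then v_1 = N · v_2 = (1, 0, 0, 2, 0)ᵀ.

Sanity check: (A − (4)·I) v_1 = (0, 0, 0, 0, 0)ᵀ = 0. ✓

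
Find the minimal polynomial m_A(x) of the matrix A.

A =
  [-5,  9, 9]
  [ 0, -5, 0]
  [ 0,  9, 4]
x^2 + x - 20

The characteristic polynomial is χ_A(x) = (x - 4)*(x + 5)^2, so the eigenvalues are known. The minimal polynomial is
  m_A(x) = Π_λ (x − λ)^{k_λ}
where k_λ is the size of the *largest* Jordan block for λ (equivalently, the smallest k with (A − λI)^k v = 0 for every generalised eigenvector v of λ).

  λ = -5: largest Jordan block has size 1, contributing (x + 5)
  λ = 4: largest Jordan block has size 1, contributing (x − 4)

So m_A(x) = (x - 4)*(x + 5) = x^2 + x - 20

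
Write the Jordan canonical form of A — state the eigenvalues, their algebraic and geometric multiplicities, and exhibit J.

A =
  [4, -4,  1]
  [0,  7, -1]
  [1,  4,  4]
J_3(5)

The characteristic polynomial is
  det(x·I − A) = x^3 - 15*x^2 + 75*x - 125 = (x - 5)^3

Eigenvalues and multiplicities (the geometric multiplicity of λ is n − rank(A − λI), which equals the number of Jordan blocks for λ):
  λ = 5: algebraic multiplicity = 3, geometric multiplicity = 1

Determining the block sizes for each eigenvalue:
  λ = 5: one block (gm = 1), so the single block has size am = 3 → block sizes [3]

Assembling the blocks gives a Jordan form
J =
  [5, 1, 0]
  [0, 5, 1]
  [0, 0, 5]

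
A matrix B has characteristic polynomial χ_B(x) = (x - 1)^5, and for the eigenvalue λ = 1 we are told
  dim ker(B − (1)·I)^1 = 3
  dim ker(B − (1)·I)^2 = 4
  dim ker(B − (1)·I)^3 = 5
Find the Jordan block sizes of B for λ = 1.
Block sizes for λ = 1: [3, 1, 1]

From the dimensions of kernels of powers, the number of Jordan blocks of size at least j is d_j − d_{j−1} where d_j = dim ker(N^j) (with d_0 = 0). Computing the differences gives [3, 1, 1].
The number of blocks of size exactly k is (#blocks of size ≥ k) − (#blocks of size ≥ k + 1), so the partition is: 2 block(s) of size 1, 1 block(s) of size 3.
In nonincreasing order the block sizes are [3, 1, 1].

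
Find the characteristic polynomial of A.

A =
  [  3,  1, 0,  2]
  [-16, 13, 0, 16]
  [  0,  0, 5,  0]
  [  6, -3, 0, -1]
x^4 - 20*x^3 + 150*x^2 - 500*x + 625

Expanding det(x·I − A) (e.g. by cofactor expansion or by noting that A is similar to its Jordan form J, which has the same characteristic polynomial as A) gives
  χ_A(x) = x^4 - 20*x^3 + 150*x^2 - 500*x + 625
which factors as (x - 5)^4. The eigenvalues (with algebraic multiplicities) are λ = 5 with multiplicity 4.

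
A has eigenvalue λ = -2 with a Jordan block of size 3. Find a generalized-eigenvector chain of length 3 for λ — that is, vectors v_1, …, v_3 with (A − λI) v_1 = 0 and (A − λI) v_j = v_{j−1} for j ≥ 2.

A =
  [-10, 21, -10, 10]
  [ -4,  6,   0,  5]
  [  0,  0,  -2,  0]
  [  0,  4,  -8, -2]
A Jordan chain for λ = -2 of length 3:
v_1 = (-20, 0, 0, -16)ᵀ
v_2 = (-8, -4, 0, 0)ᵀ
v_3 = (1, 0, 0, 0)ᵀ

Let N = A − (-2)·I. We want v_3 with N^3 v_3 = 0 but N^2 v_3 ≠ 0; then v_{j-1} := N · v_j for j = 3, …, 2.

Pick v_3 = (1, 0, 0, 0)ᵀ.
Then v_2 = N · v_3 = (-8, -4, 0, 0)ᵀ.
Then v_1 = N · v_2 = (-20, 0, 0, -16)ᵀ.

Sanity check: (A − (-2)·I) v_1 = (0, 0, 0, 0)ᵀ = 0. ✓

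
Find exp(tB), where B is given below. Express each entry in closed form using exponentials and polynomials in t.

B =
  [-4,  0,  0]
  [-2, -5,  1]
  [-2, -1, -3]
e^{tB} =
  [exp(-4*t), 0, 0]
  [-2*t*exp(-4*t), -t*exp(-4*t) + exp(-4*t), t*exp(-4*t)]
  [-2*t*exp(-4*t), -t*exp(-4*t), t*exp(-4*t) + exp(-4*t)]

Strategy: write B = P · J · P⁻¹ where J is a Jordan canonical form, so e^{tB} = P · e^{tJ} · P⁻¹, and e^{tJ} can be computed block-by-block.

B has Jordan form
J =
  [-4,  1,  0]
  [ 0, -4,  0]
  [ 0,  0, -4]
(up to reordering of blocks).

Per-block formulas:
  For a 2×2 Jordan block J_2(-4): exp(t · J_2(-4)) = e^(-4t)·(I + t·N), where N is the 2×2 nilpotent shift.
  For a 1×1 block at λ = -4: exp(t · [-4]) = [e^(-4t)].

After assembling e^{tJ} and conjugating by P, we get:

e^{tB} =
  [exp(-4*t), 0, 0]
  [-2*t*exp(-4*t), -t*exp(-4*t) + exp(-4*t), t*exp(-4*t)]
  [-2*t*exp(-4*t), -t*exp(-4*t), t*exp(-4*t) + exp(-4*t)]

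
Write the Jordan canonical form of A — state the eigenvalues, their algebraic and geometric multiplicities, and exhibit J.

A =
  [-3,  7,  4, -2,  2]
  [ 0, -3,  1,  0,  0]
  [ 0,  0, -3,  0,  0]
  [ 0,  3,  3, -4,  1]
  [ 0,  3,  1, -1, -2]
J_3(-3) ⊕ J_2(-3)

The characteristic polynomial is
  det(x·I − A) = x^5 + 15*x^4 + 90*x^3 + 270*x^2 + 405*x + 243 = (x + 3)^5

Eigenvalues and multiplicities (the geometric multiplicity of λ is n − rank(A − λI), which equals the number of Jordan blocks for λ):
  λ = -3: algebraic multiplicity = 5, geometric multiplicity = 2

Determining the block sizes for each eigenvalue:
  λ = -3: with am = 5 and gm = 2, the partition is not yet determined (e.g. several partitions of 5 into 2 parts exist). Let N = A − (-3)·I. Computing rank(N^1) = 3, rank(N^2) = 1, rank(N^3) = 0; the number of blocks of size ≥ j is rank(N^{j−1}) − rank(N^j), giving [2, 2, 1]. So we have 1 block(s) of size 3, 1 block(s) of size 2 → block sizes [3, 2]

Assembling the blocks gives a Jordan form
J =
  [-3,  1,  0,  0,  0]
  [ 0, -3,  1,  0,  0]
  [ 0,  0, -3,  0,  0]
  [ 0,  0,  0, -3,  1]
  [ 0,  0,  0,  0, -3]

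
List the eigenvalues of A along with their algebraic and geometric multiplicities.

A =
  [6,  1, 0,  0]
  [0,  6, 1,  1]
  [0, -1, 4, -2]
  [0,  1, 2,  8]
λ = 6: alg = 4, geom = 2

Step 1 — factor the characteristic polynomial to read off the algebraic multiplicities:
  χ_A(x) = (x - 6)^4

Step 2 — compute geometric multiplicities via the rank-nullity identity g(λ) = n − rank(A − λI):
  rank(A − (6)·I) = 2, so dim ker(A − (6)·I) = n − 2 = 2

Summary:
  λ = 6: algebraic multiplicity = 4, geometric multiplicity = 2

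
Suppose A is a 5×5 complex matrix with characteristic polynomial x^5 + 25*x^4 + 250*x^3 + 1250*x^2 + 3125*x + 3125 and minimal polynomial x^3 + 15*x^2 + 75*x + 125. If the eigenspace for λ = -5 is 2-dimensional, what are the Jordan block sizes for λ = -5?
Block sizes for λ = -5: [3, 2]

Step 1 — from the characteristic polynomial, algebraic multiplicity of λ = -5 is 5. From dim ker(A − (-5)·I) = 2, there are exactly 2 Jordan blocks for λ = -5.
Step 2 — from the minimal polynomial, the factor (x + 5)^3 tells us the largest block for λ = -5 has size 3.
Step 3 — with total size 5, 2 blocks, and largest block 3, the block sizes (in nonincreasing order) are [3, 2].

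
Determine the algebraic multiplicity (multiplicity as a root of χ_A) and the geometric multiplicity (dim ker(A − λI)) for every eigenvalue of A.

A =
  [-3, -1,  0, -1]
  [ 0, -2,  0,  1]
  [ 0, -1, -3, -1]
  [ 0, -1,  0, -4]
λ = -3: alg = 4, geom = 3

Step 1 — factor the characteristic polynomial to read off the algebraic multiplicities:
  χ_A(x) = (x + 3)^4

Step 2 — compute geometric multiplicities via the rank-nullity identity g(λ) = n − rank(A − λI):
  rank(A − (-3)·I) = 1, so dim ker(A − (-3)·I) = n − 1 = 3

Summary:
  λ = -3: algebraic multiplicity = 4, geometric multiplicity = 3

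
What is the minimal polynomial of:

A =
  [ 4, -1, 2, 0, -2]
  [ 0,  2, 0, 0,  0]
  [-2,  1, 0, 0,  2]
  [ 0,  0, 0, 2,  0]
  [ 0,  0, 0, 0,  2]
x^2 - 4*x + 4

The characteristic polynomial is χ_A(x) = (x - 2)^5, so the eigenvalues are known. The minimal polynomial is
  m_A(x) = Π_λ (x − λ)^{k_λ}
where k_λ is the size of the *largest* Jordan block for λ (equivalently, the smallest k with (A − λI)^k v = 0 for every generalised eigenvector v of λ).

  λ = 2: largest Jordan block has size 2, contributing (x − 2)^2

So m_A(x) = (x - 2)^2 = x^2 - 4*x + 4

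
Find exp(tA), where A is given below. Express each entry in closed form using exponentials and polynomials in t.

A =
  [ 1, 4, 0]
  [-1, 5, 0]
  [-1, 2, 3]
e^{tA} =
  [-2*t*exp(3*t) + exp(3*t), 4*t*exp(3*t), 0]
  [-t*exp(3*t), 2*t*exp(3*t) + exp(3*t), 0]
  [-t*exp(3*t), 2*t*exp(3*t), exp(3*t)]

Strategy: write A = P · J · P⁻¹ where J is a Jordan canonical form, so e^{tA} = P · e^{tJ} · P⁻¹, and e^{tJ} can be computed block-by-block.

A has Jordan form
J =
  [3, 1, 0]
  [0, 3, 0]
  [0, 0, 3]
(up to reordering of blocks).

Per-block formulas:
  For a 2×2 Jordan block J_2(3): exp(t · J_2(3)) = e^(3t)·(I + t·N), where N is the 2×2 nilpotent shift.
  For a 1×1 block at λ = 3: exp(t · [3]) = [e^(3t)].

After assembling e^{tJ} and conjugating by P, we get:

e^{tA} =
  [-2*t*exp(3*t) + exp(3*t), 4*t*exp(3*t), 0]
  [-t*exp(3*t), 2*t*exp(3*t) + exp(3*t), 0]
  [-t*exp(3*t), 2*t*exp(3*t), exp(3*t)]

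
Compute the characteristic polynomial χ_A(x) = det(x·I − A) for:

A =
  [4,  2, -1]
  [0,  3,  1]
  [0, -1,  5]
x^3 - 12*x^2 + 48*x - 64

Expanding det(x·I − A) (e.g. by cofactor expansion or by noting that A is similar to its Jordan form J, which has the same characteristic polynomial as A) gives
  χ_A(x) = x^3 - 12*x^2 + 48*x - 64
which factors as (x - 4)^3. The eigenvalues (with algebraic multiplicities) are λ = 4 with multiplicity 3.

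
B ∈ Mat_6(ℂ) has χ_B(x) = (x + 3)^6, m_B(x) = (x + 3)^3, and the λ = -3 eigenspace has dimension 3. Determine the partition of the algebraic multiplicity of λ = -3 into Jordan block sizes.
Block sizes for λ = -3: [3, 2, 1]

Step 1 — from the characteristic polynomial, algebraic multiplicity of λ = -3 is 6. From dim ker(B − (-3)·I) = 3, there are exactly 3 Jordan blocks for λ = -3.
Step 2 — from the minimal polynomial, the factor (x + 3)^3 tells us the largest block for λ = -3 has size 3.
Step 3 — with total size 6, 3 blocks, and largest block 3, the block sizes (in nonincreasing order) are [3, 2, 1].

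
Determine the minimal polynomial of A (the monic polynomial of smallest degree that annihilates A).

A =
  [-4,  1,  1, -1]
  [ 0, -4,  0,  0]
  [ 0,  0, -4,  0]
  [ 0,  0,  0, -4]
x^2 + 8*x + 16

The characteristic polynomial is χ_A(x) = (x + 4)^4, so the eigenvalues are known. The minimal polynomial is
  m_A(x) = Π_λ (x − λ)^{k_λ}
where k_λ is the size of the *largest* Jordan block for λ (equivalently, the smallest k with (A − λI)^k v = 0 for every generalised eigenvector v of λ).

  λ = -4: largest Jordan block has size 2, contributing (x + 4)^2

So m_A(x) = (x + 4)^2 = x^2 + 8*x + 16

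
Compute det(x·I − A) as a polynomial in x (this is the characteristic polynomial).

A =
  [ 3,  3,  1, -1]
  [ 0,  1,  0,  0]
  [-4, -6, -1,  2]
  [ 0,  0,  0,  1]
x^4 - 4*x^3 + 6*x^2 - 4*x + 1

Expanding det(x·I − A) (e.g. by cofactor expansion or by noting that A is similar to its Jordan form J, which has the same characteristic polynomial as A) gives
  χ_A(x) = x^4 - 4*x^3 + 6*x^2 - 4*x + 1
which factors as (x - 1)^4. The eigenvalues (with algebraic multiplicities) are λ = 1 with multiplicity 4.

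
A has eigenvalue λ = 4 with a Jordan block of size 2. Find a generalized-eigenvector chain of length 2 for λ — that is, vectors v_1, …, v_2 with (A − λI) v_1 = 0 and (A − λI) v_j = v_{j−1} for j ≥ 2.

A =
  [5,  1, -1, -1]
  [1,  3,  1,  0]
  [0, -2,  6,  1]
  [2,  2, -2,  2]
A Jordan chain for λ = 4 of length 2:
v_1 = (1, 1, 0, 2)ᵀ
v_2 = (1, 0, 0, 0)ᵀ

Let N = A − (4)·I. We want v_2 with N^2 v_2 = 0 but N^1 v_2 ≠ 0; then v_{j-1} := N · v_j for j = 2, …, 2.

Pick v_2 = (1, 0, 0, 0)ᵀ.
Then v_1 = N · v_2 = (1, 1, 0, 2)ᵀ.

Sanity check: (A − (4)·I) v_1 = (0, 0, 0, 0)ᵀ = 0. ✓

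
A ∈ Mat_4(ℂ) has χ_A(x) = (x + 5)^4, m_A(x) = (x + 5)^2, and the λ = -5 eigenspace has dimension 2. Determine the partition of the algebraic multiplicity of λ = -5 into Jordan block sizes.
Block sizes for λ = -5: [2, 2]

Step 1 — from the characteristic polynomial, algebraic multiplicity of λ = -5 is 4. From dim ker(A − (-5)·I) = 2, there are exactly 2 Jordan blocks for λ = -5.
Step 2 — from the minimal polynomial, the factor (x + 5)^2 tells us the largest block for λ = -5 has size 2.
Step 3 — with total size 4, 2 blocks, and largest block 2, the block sizes (in nonincreasing order) are [2, 2].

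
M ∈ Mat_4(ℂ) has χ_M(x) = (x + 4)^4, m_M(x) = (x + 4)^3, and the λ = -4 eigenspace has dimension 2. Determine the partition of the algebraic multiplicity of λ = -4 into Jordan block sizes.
Block sizes for λ = -4: [3, 1]

Step 1 — from the characteristic polynomial, algebraic multiplicity of λ = -4 is 4. From dim ker(M − (-4)·I) = 2, there are exactly 2 Jordan blocks for λ = -4.
Step 2 — from the minimal polynomial, the factor (x + 4)^3 tells us the largest block for λ = -4 has size 3.
Step 3 — with total size 4, 2 blocks, and largest block 3, the block sizes (in nonincreasing order) are [3, 1].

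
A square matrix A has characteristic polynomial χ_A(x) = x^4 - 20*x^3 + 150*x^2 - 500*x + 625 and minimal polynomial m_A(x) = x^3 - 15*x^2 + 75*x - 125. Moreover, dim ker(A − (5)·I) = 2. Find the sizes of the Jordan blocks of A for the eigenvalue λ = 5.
Block sizes for λ = 5: [3, 1]

Step 1 — from the characteristic polynomial, algebraic multiplicity of λ = 5 is 4. From dim ker(A − (5)·I) = 2, there are exactly 2 Jordan blocks for λ = 5.
Step 2 — from the minimal polynomial, the factor (x − 5)^3 tells us the largest block for λ = 5 has size 3.
Step 3 — with total size 4, 2 blocks, and largest block 3, the block sizes (in nonincreasing order) are [3, 1].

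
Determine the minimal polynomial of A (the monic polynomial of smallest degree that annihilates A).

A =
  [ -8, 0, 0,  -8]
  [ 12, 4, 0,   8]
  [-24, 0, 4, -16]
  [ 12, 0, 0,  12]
x^2 - 4*x

The characteristic polynomial is χ_A(x) = x*(x - 4)^3, so the eigenvalues are known. The minimal polynomial is
  m_A(x) = Π_λ (x − λ)^{k_λ}
where k_λ is the size of the *largest* Jordan block for λ (equivalently, the smallest k with (A − λI)^k v = 0 for every generalised eigenvector v of λ).

  λ = 0: largest Jordan block has size 1, contributing (x − 0)
  λ = 4: largest Jordan block has size 1, contributing (x − 4)

So m_A(x) = x*(x - 4) = x^2 - 4*x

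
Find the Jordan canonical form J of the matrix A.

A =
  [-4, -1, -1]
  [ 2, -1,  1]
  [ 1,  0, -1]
J_3(-2)

The characteristic polynomial is
  det(x·I − A) = x^3 + 6*x^2 + 12*x + 8 = (x + 2)^3

Eigenvalues and multiplicities (the geometric multiplicity of λ is n − rank(A − λI), which equals the number of Jordan blocks for λ):
  λ = -2: algebraic multiplicity = 3, geometric multiplicity = 1

Determining the block sizes for each eigenvalue:
  λ = -2: one block (gm = 1), so the single block has size am = 3 → block sizes [3]

Assembling the blocks gives a Jordan form
J =
  [-2,  1,  0]
  [ 0, -2,  1]
  [ 0,  0, -2]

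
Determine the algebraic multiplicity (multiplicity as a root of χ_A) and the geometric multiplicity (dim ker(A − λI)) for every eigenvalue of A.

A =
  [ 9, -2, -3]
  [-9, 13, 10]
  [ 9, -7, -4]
λ = 6: alg = 3, geom = 1

Step 1 — factor the characteristic polynomial to read off the algebraic multiplicities:
  χ_A(x) = (x - 6)^3

Step 2 — compute geometric multiplicities via the rank-nullity identity g(λ) = n − rank(A − λI):
  rank(A − (6)·I) = 2, so dim ker(A − (6)·I) = n − 2 = 1

Summary:
  λ = 6: algebraic multiplicity = 3, geometric multiplicity = 1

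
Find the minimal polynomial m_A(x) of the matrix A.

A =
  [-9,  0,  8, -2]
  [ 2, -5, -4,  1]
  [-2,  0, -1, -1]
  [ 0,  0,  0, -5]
x^2 + 10*x + 25

The characteristic polynomial is χ_A(x) = (x + 5)^4, so the eigenvalues are known. The minimal polynomial is
  m_A(x) = Π_λ (x − λ)^{k_λ}
where k_λ is the size of the *largest* Jordan block for λ (equivalently, the smallest k with (A − λI)^k v = 0 for every generalised eigenvector v of λ).

  λ = -5: largest Jordan block has size 2, contributing (x + 5)^2

So m_A(x) = (x + 5)^2 = x^2 + 10*x + 25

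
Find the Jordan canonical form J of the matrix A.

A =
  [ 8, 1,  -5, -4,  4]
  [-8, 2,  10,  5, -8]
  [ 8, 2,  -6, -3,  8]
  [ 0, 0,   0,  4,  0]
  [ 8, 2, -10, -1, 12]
J_2(4) ⊕ J_2(4) ⊕ J_1(4)

The characteristic polynomial is
  det(x·I − A) = x^5 - 20*x^4 + 160*x^3 - 640*x^2 + 1280*x - 1024 = (x - 4)^5

Eigenvalues and multiplicities (the geometric multiplicity of λ is n − rank(A − λI), which equals the number of Jordan blocks for λ):
  λ = 4: algebraic multiplicity = 5, geometric multiplicity = 3

Determining the block sizes for each eigenvalue:
  λ = 4: with am = 5 and gm = 3, the partition is not yet determined (e.g. several partitions of 5 into 3 parts exist). Let N = A − (4)·I. Computing rank(N^1) = 2, rank(N^2) = 0; the number of blocks of size ≥ j is rank(N^{j−1}) − rank(N^j), giving [3, 2]. So we have 2 block(s) of size 2, 1 block(s) of size 1 → block sizes [2, 2, 1]

Assembling the blocks gives a Jordan form
J =
  [4, 1, 0, 0, 0]
  [0, 4, 0, 0, 0]
  [0, 0, 4, 1, 0]
  [0, 0, 0, 4, 0]
  [0, 0, 0, 0, 4]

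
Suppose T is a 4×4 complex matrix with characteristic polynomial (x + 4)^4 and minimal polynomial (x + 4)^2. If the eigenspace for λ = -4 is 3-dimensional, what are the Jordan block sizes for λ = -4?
Block sizes for λ = -4: [2, 1, 1]

Step 1 — from the characteristic polynomial, algebraic multiplicity of λ = -4 is 4. From dim ker(T − (-4)·I) = 3, there are exactly 3 Jordan blocks for λ = -4.
Step 2 — from the minimal polynomial, the factor (x + 4)^2 tells us the largest block for λ = -4 has size 2.
Step 3 — with total size 4, 3 blocks, and largest block 2, the block sizes (in nonincreasing order) are [2, 1, 1].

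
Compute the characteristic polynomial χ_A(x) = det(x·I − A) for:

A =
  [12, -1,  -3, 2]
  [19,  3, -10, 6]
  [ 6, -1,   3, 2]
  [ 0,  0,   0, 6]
x^4 - 24*x^3 + 216*x^2 - 864*x + 1296

Expanding det(x·I − A) (e.g. by cofactor expansion or by noting that A is similar to its Jordan form J, which has the same characteristic polynomial as A) gives
  χ_A(x) = x^4 - 24*x^3 + 216*x^2 - 864*x + 1296
which factors as (x - 6)^4. The eigenvalues (with algebraic multiplicities) are λ = 6 with multiplicity 4.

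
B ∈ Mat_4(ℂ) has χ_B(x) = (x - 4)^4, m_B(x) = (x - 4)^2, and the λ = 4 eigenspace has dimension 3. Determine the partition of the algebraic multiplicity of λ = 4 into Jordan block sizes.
Block sizes for λ = 4: [2, 1, 1]

Step 1 — from the characteristic polynomial, algebraic multiplicity of λ = 4 is 4. From dim ker(B − (4)·I) = 3, there are exactly 3 Jordan blocks for λ = 4.
Step 2 — from the minimal polynomial, the factor (x − 4)^2 tells us the largest block for λ = 4 has size 2.
Step 3 — with total size 4, 3 blocks, and largest block 2, the block sizes (in nonincreasing order) are [2, 1, 1].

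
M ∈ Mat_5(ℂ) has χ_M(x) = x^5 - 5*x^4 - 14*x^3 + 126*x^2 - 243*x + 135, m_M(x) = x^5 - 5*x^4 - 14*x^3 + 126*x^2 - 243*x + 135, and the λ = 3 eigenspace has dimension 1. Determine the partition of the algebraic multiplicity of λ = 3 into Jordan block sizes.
Block sizes for λ = 3: [3]

Step 1 — from the characteristic polynomial, algebraic multiplicity of λ = 3 is 3. From dim ker(M − (3)·I) = 1, there are exactly 1 Jordan blocks for λ = 3.
Step 2 — from the minimal polynomial, the factor (x − 3)^3 tells us the largest block for λ = 3 has size 3.
Step 3 — with total size 3, 1 blocks, and largest block 3, the block sizes (in nonincreasing order) are [3].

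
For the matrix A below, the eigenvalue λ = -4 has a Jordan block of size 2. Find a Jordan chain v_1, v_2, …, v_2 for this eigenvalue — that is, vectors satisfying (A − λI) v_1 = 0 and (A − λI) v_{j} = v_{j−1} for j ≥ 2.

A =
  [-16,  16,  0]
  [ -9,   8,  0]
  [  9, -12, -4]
A Jordan chain for λ = -4 of length 2:
v_1 = (-12, -9, 9)ᵀ
v_2 = (1, 0, 0)ᵀ

Let N = A − (-4)·I. We want v_2 with N^2 v_2 = 0 but N^1 v_2 ≠ 0; then v_{j-1} := N · v_j for j = 2, …, 2.

Pick v_2 = (1, 0, 0)ᵀ.
Then v_1 = N · v_2 = (-12, -9, 9)ᵀ.

Sanity check: (A − (-4)·I) v_1 = (0, 0, 0)ᵀ = 0. ✓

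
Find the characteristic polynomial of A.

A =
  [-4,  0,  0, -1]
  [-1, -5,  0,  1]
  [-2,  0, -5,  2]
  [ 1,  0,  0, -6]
x^4 + 20*x^3 + 150*x^2 + 500*x + 625

Expanding det(x·I − A) (e.g. by cofactor expansion or by noting that A is similar to its Jordan form J, which has the same characteristic polynomial as A) gives
  χ_A(x) = x^4 + 20*x^3 + 150*x^2 + 500*x + 625
which factors as (x + 5)^4. The eigenvalues (with algebraic multiplicities) are λ = -5 with multiplicity 4.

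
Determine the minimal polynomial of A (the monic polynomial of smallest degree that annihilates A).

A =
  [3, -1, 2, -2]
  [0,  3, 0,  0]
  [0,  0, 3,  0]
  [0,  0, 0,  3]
x^2 - 6*x + 9

The characteristic polynomial is χ_A(x) = (x - 3)^4, so the eigenvalues are known. The minimal polynomial is
  m_A(x) = Π_λ (x − λ)^{k_λ}
where k_λ is the size of the *largest* Jordan block for λ (equivalently, the smallest k with (A − λI)^k v = 0 for every generalised eigenvector v of λ).

  λ = 3: largest Jordan block has size 2, contributing (x − 3)^2

So m_A(x) = (x - 3)^2 = x^2 - 6*x + 9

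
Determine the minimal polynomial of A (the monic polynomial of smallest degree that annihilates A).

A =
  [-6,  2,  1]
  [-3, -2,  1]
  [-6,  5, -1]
x^3 + 9*x^2 + 27*x + 27

The characteristic polynomial is χ_A(x) = (x + 3)^3, so the eigenvalues are known. The minimal polynomial is
  m_A(x) = Π_λ (x − λ)^{k_λ}
where k_λ is the size of the *largest* Jordan block for λ (equivalently, the smallest k with (A − λI)^k v = 0 for every generalised eigenvector v of λ).

  λ = -3: largest Jordan block has size 3, contributing (x + 3)^3

So m_A(x) = (x + 3)^3 = x^3 + 9*x^2 + 27*x + 27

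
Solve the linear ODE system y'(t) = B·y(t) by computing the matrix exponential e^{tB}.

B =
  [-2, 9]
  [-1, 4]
e^{tB} =
  [-3*t*exp(t) + exp(t), 9*t*exp(t)]
  [-t*exp(t), 3*t*exp(t) + exp(t)]

Strategy: write B = P · J · P⁻¹ where J is a Jordan canonical form, so e^{tB} = P · e^{tJ} · P⁻¹, and e^{tJ} can be computed block-by-block.

B has Jordan form
J =
  [1, 1]
  [0, 1]
(up to reordering of blocks).

Per-block formulas:
  For a 2×2 Jordan block J_2(1): exp(t · J_2(1)) = e^(1t)·(I + t·N), where N is the 2×2 nilpotent shift.

After assembling e^{tJ} and conjugating by P, we get:

e^{tB} =
  [-3*t*exp(t) + exp(t), 9*t*exp(t)]
  [-t*exp(t), 3*t*exp(t) + exp(t)]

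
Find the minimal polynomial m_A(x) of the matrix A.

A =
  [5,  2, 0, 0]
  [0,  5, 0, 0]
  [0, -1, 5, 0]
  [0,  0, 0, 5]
x^2 - 10*x + 25

The characteristic polynomial is χ_A(x) = (x - 5)^4, so the eigenvalues are known. The minimal polynomial is
  m_A(x) = Π_λ (x − λ)^{k_λ}
where k_λ is the size of the *largest* Jordan block for λ (equivalently, the smallest k with (A − λI)^k v = 0 for every generalised eigenvector v of λ).

  λ = 5: largest Jordan block has size 2, contributing (x − 5)^2

So m_A(x) = (x - 5)^2 = x^2 - 10*x + 25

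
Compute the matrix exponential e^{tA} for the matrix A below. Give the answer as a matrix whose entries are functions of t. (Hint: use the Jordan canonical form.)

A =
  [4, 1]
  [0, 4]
e^{tA} =
  [exp(4*t), t*exp(4*t)]
  [0, exp(4*t)]

Strategy: write A = P · J · P⁻¹ where J is a Jordan canonical form, so e^{tA} = P · e^{tJ} · P⁻¹, and e^{tJ} can be computed block-by-block.

A has Jordan form
J =
  [4, 1]
  [0, 4]
(up to reordering of blocks).

Per-block formulas:
  For a 2×2 Jordan block J_2(4): exp(t · J_2(4)) = e^(4t)·(I + t·N), where N is the 2×2 nilpotent shift.

After assembling e^{tJ} and conjugating by P, we get:

e^{tA} =
  [exp(4*t), t*exp(4*t)]
  [0, exp(4*t)]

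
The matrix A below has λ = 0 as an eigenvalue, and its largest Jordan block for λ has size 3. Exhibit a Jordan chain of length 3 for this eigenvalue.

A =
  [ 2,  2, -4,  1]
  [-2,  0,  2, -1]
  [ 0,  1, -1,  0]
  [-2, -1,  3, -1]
A Jordan chain for λ = 0 of length 3:
v_1 = (-2, -2, -2, 0)ᵀ
v_2 = (2, -2, 0, -2)ᵀ
v_3 = (1, 0, 0, 0)ᵀ

Let N = A − (0)·I. We want v_3 with N^3 v_3 = 0 but N^2 v_3 ≠ 0; then v_{j-1} := N · v_j for j = 3, …, 2.

Pick v_3 = (1, 0, 0, 0)ᵀ.
Then v_2 = N · v_3 = (2, -2, 0, -2)ᵀ.
Then v_1 = N · v_2 = (-2, -2, -2, 0)ᵀ.

Sanity check: (A − (0)·I) v_1 = (0, 0, 0, 0)ᵀ = 0. ✓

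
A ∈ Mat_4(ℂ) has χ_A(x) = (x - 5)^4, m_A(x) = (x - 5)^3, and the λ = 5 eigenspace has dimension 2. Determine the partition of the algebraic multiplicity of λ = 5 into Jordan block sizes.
Block sizes for λ = 5: [3, 1]

Step 1 — from the characteristic polynomial, algebraic multiplicity of λ = 5 is 4. From dim ker(A − (5)·I) = 2, there are exactly 2 Jordan blocks for λ = 5.
Step 2 — from the minimal polynomial, the factor (x − 5)^3 tells us the largest block for λ = 5 has size 3.
Step 3 — with total size 4, 2 blocks, and largest block 3, the block sizes (in nonincreasing order) are [3, 1].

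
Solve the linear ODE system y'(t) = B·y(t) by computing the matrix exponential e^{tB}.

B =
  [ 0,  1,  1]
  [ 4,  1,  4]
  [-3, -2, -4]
e^{tB} =
  [t^2*exp(-t) + t*exp(-t) + exp(-t), t^2*exp(-t)/2 + t*exp(-t), t^2*exp(-t) + t*exp(-t)]
  [4*t*exp(-t), 2*t*exp(-t) + exp(-t), 4*t*exp(-t)]
  [-t^2*exp(-t) - 3*t*exp(-t), -t^2*exp(-t)/2 - 2*t*exp(-t), -t^2*exp(-t) - 3*t*exp(-t) + exp(-t)]

Strategy: write B = P · J · P⁻¹ where J is a Jordan canonical form, so e^{tB} = P · e^{tJ} · P⁻¹, and e^{tJ} can be computed block-by-block.

B has Jordan form
J =
  [-1,  1,  0]
  [ 0, -1,  1]
  [ 0,  0, -1]
(up to reordering of blocks).

Per-block formulas:
  For a 3×3 Jordan block J_3(-1): exp(t · J_3(-1)) = e^(-1t)·(I + t·N + (t^2/2)·N^2), where N is the 3×3 nilpotent shift.

After assembling e^{tJ} and conjugating by P, we get:

e^{tB} =
  [t^2*exp(-t) + t*exp(-t) + exp(-t), t^2*exp(-t)/2 + t*exp(-t), t^2*exp(-t) + t*exp(-t)]
  [4*t*exp(-t), 2*t*exp(-t) + exp(-t), 4*t*exp(-t)]
  [-t^2*exp(-t) - 3*t*exp(-t), -t^2*exp(-t)/2 - 2*t*exp(-t), -t^2*exp(-t) - 3*t*exp(-t) + exp(-t)]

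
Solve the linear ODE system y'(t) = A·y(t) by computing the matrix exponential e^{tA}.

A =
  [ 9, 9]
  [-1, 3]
e^{tA} =
  [3*t*exp(6*t) + exp(6*t), 9*t*exp(6*t)]
  [-t*exp(6*t), -3*t*exp(6*t) + exp(6*t)]

Strategy: write A = P · J · P⁻¹ where J is a Jordan canonical form, so e^{tA} = P · e^{tJ} · P⁻¹, and e^{tJ} can be computed block-by-block.

A has Jordan form
J =
  [6, 1]
  [0, 6]
(up to reordering of blocks).

Per-block formulas:
  For a 2×2 Jordan block J_2(6): exp(t · J_2(6)) = e^(6t)·(I + t·N), where N is the 2×2 nilpotent shift.

After assembling e^{tJ} and conjugating by P, we get:

e^{tA} =
  [3*t*exp(6*t) + exp(6*t), 9*t*exp(6*t)]
  [-t*exp(6*t), -3*t*exp(6*t) + exp(6*t)]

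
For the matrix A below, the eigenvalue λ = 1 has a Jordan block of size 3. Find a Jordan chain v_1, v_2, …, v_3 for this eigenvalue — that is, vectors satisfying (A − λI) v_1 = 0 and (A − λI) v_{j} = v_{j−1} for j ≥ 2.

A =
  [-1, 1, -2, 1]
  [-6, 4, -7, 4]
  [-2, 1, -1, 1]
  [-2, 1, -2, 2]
A Jordan chain for λ = 1 of length 3:
v_1 = (-1, -3, -1, -1)ᵀ
v_2 = (-2, -7, -2, -2)ᵀ
v_3 = (0, 0, 1, 0)ᵀ

Let N = A − (1)·I. We want v_3 with N^3 v_3 = 0 but N^2 v_3 ≠ 0; then v_{j-1} := N · v_j for j = 3, …, 2.

Pick v_3 = (0, 0, 1, 0)ᵀ.
Then v_2 = N · v_3 = (-2, -7, -2, -2)ᵀ.
Then v_1 = N · v_2 = (-1, -3, -1, -1)ᵀ.

Sanity check: (A − (1)·I) v_1 = (0, 0, 0, 0)ᵀ = 0. ✓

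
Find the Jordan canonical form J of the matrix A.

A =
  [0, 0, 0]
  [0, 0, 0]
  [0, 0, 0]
J_1(0) ⊕ J_1(0) ⊕ J_1(0)

The characteristic polynomial is
  det(x·I − A) = x^3

Eigenvalues and multiplicities (the geometric multiplicity of λ is n − rank(A − λI), which equals the number of Jordan blocks for λ):
  λ = 0: algebraic multiplicity = 3, geometric multiplicity = 3

Determining the block sizes for each eigenvalue:
  λ = 0: gm = am = 3, so every block has size 1 → block sizes [1, 1, 1]

Assembling the blocks gives a Jordan form
J =
  [0, 0, 0]
  [0, 0, 0]
  [0, 0, 0]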